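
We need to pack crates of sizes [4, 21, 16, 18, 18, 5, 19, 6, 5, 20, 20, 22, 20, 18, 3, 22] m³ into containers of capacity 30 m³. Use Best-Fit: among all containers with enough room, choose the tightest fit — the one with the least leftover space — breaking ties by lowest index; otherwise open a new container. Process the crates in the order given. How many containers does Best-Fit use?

11 containers

Put 4 m³ in container 1; 26 m³ remain.
Put 21 m³ in container 1; 5 m³ remain.
Put 16 m³ in container 2; 14 m³ remain.
Put 18 m³ in container 3; 12 m³ remain.
Put 18 m³ in container 4; 12 m³ remain.
Put 5 m³ in container 1; 0 m³ remain.
Put 19 m³ in container 5; 11 m³ remain.
Put 6 m³ in container 5; 5 m³ remain.
Put 5 m³ in container 5; 0 m³ remain.
Put 20 m³ in container 6; 10 m³ remain.
Put 20 m³ in container 7; 10 m³ remain.
Put 22 m³ in container 8; 8 m³ remain.
Put 20 m³ in container 9; 10 m³ remain.
Put 18 m³ in container 10; 12 m³ remain.
Put 3 m³ in container 8; 5 m³ remain.
Put 22 m³ in container 11; 8 m³ remain.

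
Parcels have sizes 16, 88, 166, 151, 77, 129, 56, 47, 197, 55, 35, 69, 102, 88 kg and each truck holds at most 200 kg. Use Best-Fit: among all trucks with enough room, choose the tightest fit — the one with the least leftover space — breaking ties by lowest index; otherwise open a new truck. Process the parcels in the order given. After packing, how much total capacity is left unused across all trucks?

124

16 kg → truck 1 (remaining 184 kg)
88 kg → truck 1 (remaining 96 kg)
166 kg → truck 2 (remaining 34 kg)
151 kg → truck 3 (remaining 49 kg)
77 kg → truck 1 (remaining 19 kg)
129 kg → truck 4 (remaining 71 kg)
56 kg → truck 4 (remaining 15 kg)
47 kg → truck 3 (remaining 2 kg)
197 kg → truck 5 (remaining 3 kg)
55 kg → truck 6 (remaining 145 kg)
35 kg → truck 6 (remaining 110 kg)
69 kg → truck 6 (remaining 41 kg)
102 kg → truck 7 (remaining 98 kg)
88 kg → truck 7 (remaining 10 kg)
7 trucks × 200 kg = 1400 kg; used 1276 kg; unused 124 kg.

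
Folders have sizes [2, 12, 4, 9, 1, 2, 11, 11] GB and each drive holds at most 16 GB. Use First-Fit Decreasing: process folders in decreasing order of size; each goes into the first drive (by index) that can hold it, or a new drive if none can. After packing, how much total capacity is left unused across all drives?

Sorted descending: 12, 11, 11, 9, 4, 2, 2, 1.
drive 1: place 12 GB, 4 GB left
drive 2: place 11 GB, 5 GB left
drive 3: place 11 GB, 5 GB left
drive 4: place 9 GB, 7 GB left
drive 1: place 4 GB, 0 GB left
drive 2: place 2 GB, 3 GB left
drive 2: place 2 GB, 1 GB left
drive 2: place 1 GB, 0 GB left
4 drives × 16 GB = 64 GB; used 52 GB; unused 12 GB.

12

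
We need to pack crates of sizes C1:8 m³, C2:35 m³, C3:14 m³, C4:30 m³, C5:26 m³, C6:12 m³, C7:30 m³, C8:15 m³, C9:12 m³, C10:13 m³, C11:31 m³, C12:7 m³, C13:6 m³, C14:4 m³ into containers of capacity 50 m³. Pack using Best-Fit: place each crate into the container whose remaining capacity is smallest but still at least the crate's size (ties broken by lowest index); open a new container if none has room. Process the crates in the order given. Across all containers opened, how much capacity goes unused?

container 1: place C1 (8 m³), 42 m³ left
container 1: place C2 (35 m³), 7 m³ left
container 2: place C3 (14 m³), 36 m³ left
container 2: place C4 (30 m³), 6 m³ left
container 3: place C5 (26 m³), 24 m³ left
container 3: place C6 (12 m³), 12 m³ left
container 4: place C7 (30 m³), 20 m³ left
container 4: place C8 (15 m³), 5 m³ left
container 3: place C9 (12 m³), 0 m³ left
container 5: place C10 (13 m³), 37 m³ left
container 5: place C11 (31 m³), 6 m³ left
container 1: place C12 (7 m³), 0 m³ left
container 2: place C13 (6 m³), 0 m³ left
container 4: place C14 (4 m³), 1 m³ left
5 containers × 50 m³ = 250 m³; used 243 m³; unused 7 m³.

7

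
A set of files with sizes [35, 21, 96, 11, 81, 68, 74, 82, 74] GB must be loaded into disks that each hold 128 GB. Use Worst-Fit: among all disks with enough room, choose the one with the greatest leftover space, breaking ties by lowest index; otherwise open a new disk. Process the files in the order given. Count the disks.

Put 35 GB in disk 1; 93 GB remain.
Put 21 GB in disk 1; 72 GB remain.
Put 96 GB in disk 2; 32 GB remain.
Put 11 GB in disk 1; 61 GB remain.
Put 81 GB in disk 3; 47 GB remain.
Put 68 GB in disk 4; 60 GB remain.
Put 74 GB in disk 5; 54 GB remain.
Put 82 GB in disk 6; 46 GB remain.
Put 74 GB in disk 7; 54 GB remain.

7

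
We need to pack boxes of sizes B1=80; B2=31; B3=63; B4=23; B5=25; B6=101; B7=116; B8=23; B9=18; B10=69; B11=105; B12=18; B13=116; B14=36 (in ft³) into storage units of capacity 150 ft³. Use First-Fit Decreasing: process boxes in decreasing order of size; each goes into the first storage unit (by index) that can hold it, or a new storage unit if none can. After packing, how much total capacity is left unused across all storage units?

76

Sorted descending: 116, 116, 105, 101, 80, 69, 63, 36, 31, 25, 23, 23, 18, 18.
Put 116 ft³ in storage unit 1; 34 ft³ remain.
Put 116 ft³ in storage unit 2; 34 ft³ remain.
Put 105 ft³ in storage unit 3; 45 ft³ remain.
Put 101 ft³ in storage unit 4; 49 ft³ remain.
Put 80 ft³ in storage unit 5; 70 ft³ remain.
Put 69 ft³ in storage unit 5; 1 ft³ remain.
Put 63 ft³ in storage unit 6; 87 ft³ remain.
Put 36 ft³ in storage unit 3; 9 ft³ remain.
Put 31 ft³ in storage unit 1; 3 ft³ remain.
Put 25 ft³ in storage unit 2; 9 ft³ remain.
Put 23 ft³ in storage unit 4; 26 ft³ remain.
Put 23 ft³ in storage unit 4; 3 ft³ remain.
Put 18 ft³ in storage unit 6; 69 ft³ remain.
Put 18 ft³ in storage unit 6; 51 ft³ remain.
6 storage units × 150 ft³ = 900 ft³; used 824 ft³; unused 76 ft³.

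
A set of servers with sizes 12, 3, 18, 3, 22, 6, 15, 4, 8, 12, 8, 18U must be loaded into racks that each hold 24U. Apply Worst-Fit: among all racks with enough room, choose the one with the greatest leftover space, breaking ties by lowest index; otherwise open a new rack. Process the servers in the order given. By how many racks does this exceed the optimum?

1

Worst-Fit: [12,3,3,6] [18] [22] [15,4] [8,12] [8] [18] → 7 racks.
Total size 129U; any packing needs at least ⌈129/24⌉ = 6 racks.
An optimal packing achieves that bound: [22] [18,6] [18,4] [15,8] [12,12] [8,3,3] → 6 racks.
Excess: 7 − 6 = 1.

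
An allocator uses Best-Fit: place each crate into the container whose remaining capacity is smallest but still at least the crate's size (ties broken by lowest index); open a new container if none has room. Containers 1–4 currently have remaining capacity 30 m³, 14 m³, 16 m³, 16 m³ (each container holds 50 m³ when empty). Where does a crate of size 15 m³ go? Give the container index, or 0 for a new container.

3

Containers with room: container 1 (30 m³), container 3 (16 m³), container 4 (16 m³).
Tightest fit is container 3 with 16 m³ free.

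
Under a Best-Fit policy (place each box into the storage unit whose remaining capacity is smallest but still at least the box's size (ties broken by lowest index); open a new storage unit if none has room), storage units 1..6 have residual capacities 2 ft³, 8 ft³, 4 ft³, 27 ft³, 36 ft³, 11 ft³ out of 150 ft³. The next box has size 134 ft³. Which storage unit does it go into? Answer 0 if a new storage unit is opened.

No storage unit has ≥ 134 ft³ free, so a new storage unit is opened.

0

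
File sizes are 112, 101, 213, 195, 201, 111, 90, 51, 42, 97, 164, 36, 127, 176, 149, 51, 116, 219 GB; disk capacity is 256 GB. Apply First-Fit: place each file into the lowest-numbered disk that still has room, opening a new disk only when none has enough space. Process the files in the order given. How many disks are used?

disk 1: place 112 GB, 144 GB left
disk 1: place 101 GB, 43 GB left
disk 2: place 213 GB, 43 GB left
disk 3: place 195 GB, 61 GB left
disk 4: place 201 GB, 55 GB left
disk 5: place 111 GB, 145 GB left
disk 5: place 90 GB, 55 GB left
disk 3: place 51 GB, 10 GB left
disk 1: place 42 GB, 1 GB left
disk 6: place 97 GB, 159 GB left
disk 7: place 164 GB, 92 GB left
disk 2: place 36 GB, 7 GB left
disk 6: place 127 GB, 32 GB left
disk 8: place 176 GB, 80 GB left
disk 9: place 149 GB, 107 GB left
disk 4: place 51 GB, 4 GB left
disk 10: place 116 GB, 140 GB left
disk 11: place 219 GB, 37 GB left
Final disks: [112,101,42] [213,36] [195,51] [201,51] [111,90] [97,127] [164] [176] [149] [116] [219].

11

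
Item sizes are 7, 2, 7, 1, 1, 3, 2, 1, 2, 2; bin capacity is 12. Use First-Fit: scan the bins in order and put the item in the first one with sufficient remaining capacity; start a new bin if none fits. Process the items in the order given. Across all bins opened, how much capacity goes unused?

8

7 → bin 1 (remaining 5)
2 → bin 1 (remaining 3)
7 → bin 2 (remaining 5)
1 → bin 1 (remaining 2)
1 → bin 1 (remaining 1)
3 → bin 2 (remaining 2)
2 → bin 2 (remaining 0)
1 → bin 1 (remaining 0)
2 → bin 3 (remaining 10)
2 → bin 3 (remaining 8)
3 bins × 12 = 36; used 28; unused 8.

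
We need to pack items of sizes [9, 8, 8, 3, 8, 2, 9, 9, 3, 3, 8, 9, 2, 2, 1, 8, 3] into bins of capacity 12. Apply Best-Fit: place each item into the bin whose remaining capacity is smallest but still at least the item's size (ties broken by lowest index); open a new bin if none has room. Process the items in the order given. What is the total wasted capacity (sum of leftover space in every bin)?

13

9 → bin 1 (remaining 3)
8 → bin 2 (remaining 4)
8 → bin 3 (remaining 4)
3 → bin 1 (remaining 0)
8 → bin 4 (remaining 4)
2 → bin 2 (remaining 2)
9 → bin 5 (remaining 3)
9 → bin 6 (remaining 3)
3 → bin 5 (remaining 0)
3 → bin 6 (remaining 0)
8 → bin 7 (remaining 4)
9 → bin 8 (remaining 3)
2 → bin 2 (remaining 0)
2 → bin 8 (remaining 1)
1 → bin 8 (remaining 0)
8 → bin 9 (remaining 4)
3 → bin 3 (remaining 1)
9 bins × 12 = 108; used 95; unused 13.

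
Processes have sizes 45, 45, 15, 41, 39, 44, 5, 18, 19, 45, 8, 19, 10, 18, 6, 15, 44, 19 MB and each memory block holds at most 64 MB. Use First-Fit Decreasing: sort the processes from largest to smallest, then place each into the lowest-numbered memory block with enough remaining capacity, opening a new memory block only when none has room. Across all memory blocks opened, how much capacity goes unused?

57

Sorted descending: 45, 45, 45, 44, 44, 41, 39, 19, 19, 19, 18, 18, 15, 15, 10, 8, 6, 5.
45 MB → memory block 1 (remaining 19 MB)
45 MB → memory block 2 (remaining 19 MB)
45 MB → memory block 3 (remaining 19 MB)
44 MB → memory block 4 (remaining 20 MB)
44 MB → memory block 5 (remaining 20 MB)
41 MB → memory block 6 (remaining 23 MB)
39 MB → memory block 7 (remaining 25 MB)
19 MB → memory block 1 (remaining 0 MB)
19 MB → memory block 2 (remaining 0 MB)
19 MB → memory block 3 (remaining 0 MB)
18 MB → memory block 4 (remaining 2 MB)
18 MB → memory block 5 (remaining 2 MB)
15 MB → memory block 6 (remaining 8 MB)
15 MB → memory block 7 (remaining 10 MB)
10 MB → memory block 7 (remaining 0 MB)
8 MB → memory block 6 (remaining 0 MB)
6 MB → memory block 8 (remaining 58 MB)
5 MB → memory block 8 (remaining 53 MB)
8 memory blocks × 64 MB = 512 MB; used 455 MB; unused 57 MB.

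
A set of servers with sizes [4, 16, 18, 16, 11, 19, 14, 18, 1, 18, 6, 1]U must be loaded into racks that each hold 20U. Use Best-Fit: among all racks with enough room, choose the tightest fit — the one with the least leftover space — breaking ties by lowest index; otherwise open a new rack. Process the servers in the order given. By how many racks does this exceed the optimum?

Best-Fit: [4,16] [18,1] [16] [11] [19,1] [14,6] [18] [18] → 8 racks.
Total size 142U; any packing needs at least ⌈142/20⌉ = 8 racks.
So 8 is already optimal.

0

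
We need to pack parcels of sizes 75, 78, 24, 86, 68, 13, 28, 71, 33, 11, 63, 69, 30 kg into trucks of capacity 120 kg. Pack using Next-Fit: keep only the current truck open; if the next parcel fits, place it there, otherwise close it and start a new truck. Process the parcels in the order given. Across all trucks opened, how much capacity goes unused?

truck 1: place 75 kg, 45 kg left
truck 2: place 78 kg, 42 kg left
truck 2: place 24 kg, 18 kg left
truck 3: place 86 kg, 34 kg left
truck 4: place 68 kg, 52 kg left
truck 4: place 13 kg, 39 kg left
truck 4: place 28 kg, 11 kg left
truck 5: place 71 kg, 49 kg left
truck 5: place 33 kg, 16 kg left
truck 5: place 11 kg, 5 kg left
truck 6: place 63 kg, 57 kg left
truck 7: place 69 kg, 51 kg left
truck 7: place 30 kg, 21 kg left
7 trucks × 120 kg = 840 kg; used 649 kg; unused 191 kg.

191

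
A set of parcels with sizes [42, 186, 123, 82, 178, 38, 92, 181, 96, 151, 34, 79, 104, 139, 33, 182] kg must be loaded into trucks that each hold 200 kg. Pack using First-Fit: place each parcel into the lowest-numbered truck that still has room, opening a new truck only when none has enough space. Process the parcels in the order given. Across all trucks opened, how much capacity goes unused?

42 kg → truck 1 (remaining 158 kg)
186 kg → truck 2 (remaining 14 kg)
123 kg → truck 1 (remaining 35 kg)
82 kg → truck 3 (remaining 118 kg)
178 kg → truck 4 (remaining 22 kg)
38 kg → truck 3 (remaining 80 kg)
92 kg → truck 5 (remaining 108 kg)
181 kg → truck 6 (remaining 19 kg)
96 kg → truck 5 (remaining 12 kg)
151 kg → truck 7 (remaining 49 kg)
34 kg → truck 1 (remaining 1 kg)
79 kg → truck 3 (remaining 1 kg)
104 kg → truck 8 (remaining 96 kg)
139 kg → truck 9 (remaining 61 kg)
33 kg → truck 7 (remaining 16 kg)
182 kg → truck 10 (remaining 18 kg)
10 trucks × 200 kg = 2000 kg; used 1740 kg; unused 260 kg.

260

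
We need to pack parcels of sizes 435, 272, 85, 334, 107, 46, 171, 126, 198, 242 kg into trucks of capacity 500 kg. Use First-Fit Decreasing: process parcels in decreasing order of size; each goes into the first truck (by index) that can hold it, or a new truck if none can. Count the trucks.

5

Sorted descending: 435, 334, 272, 242, 198, 171, 126, 107, 85, 46.
Put 435 kg in truck 1; 65 kg remain.
Put 334 kg in truck 2; 166 kg remain.
Put 272 kg in truck 3; 228 kg remain.
Put 242 kg in truck 4; 258 kg remain.
Put 198 kg in truck 3; 30 kg remain.
Put 171 kg in truck 4; 87 kg remain.
Put 126 kg in truck 2; 40 kg remain.
Put 107 kg in truck 5; 393 kg remain.
Put 85 kg in truck 4; 2 kg remain.
Put 46 kg in truck 1; 19 kg remain.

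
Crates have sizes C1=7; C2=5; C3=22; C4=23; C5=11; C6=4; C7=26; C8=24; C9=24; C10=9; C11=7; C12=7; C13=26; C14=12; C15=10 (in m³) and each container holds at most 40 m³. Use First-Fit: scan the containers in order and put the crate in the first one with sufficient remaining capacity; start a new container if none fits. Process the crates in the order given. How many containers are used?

6

Put C1 (7 m³) in container 1; 33 m³ remain.
Put C2 (5 m³) in container 1; 28 m³ remain.
Put C3 (22 m³) in container 1; 6 m³ remain.
Put C4 (23 m³) in container 2; 17 m³ remain.
Put C5 (11 m³) in container 2; 6 m³ remain.
Put C6 (4 m³) in container 1; 2 m³ remain.
Put C7 (26 m³) in container 3; 14 m³ remain.
Put C8 (24 m³) in container 4; 16 m³ remain.
Put C9 (24 m³) in container 5; 16 m³ remain.
Put C10 (9 m³) in container 3; 5 m³ remain.
Put C11 (7 m³) in container 4; 9 m³ remain.
Put C12 (7 m³) in container 4; 2 m³ remain.
Put C13 (26 m³) in container 6; 14 m³ remain.
Put C14 (12 m³) in container 5; 4 m³ remain.
Put C15 (10 m³) in container 6; 4 m³ remain.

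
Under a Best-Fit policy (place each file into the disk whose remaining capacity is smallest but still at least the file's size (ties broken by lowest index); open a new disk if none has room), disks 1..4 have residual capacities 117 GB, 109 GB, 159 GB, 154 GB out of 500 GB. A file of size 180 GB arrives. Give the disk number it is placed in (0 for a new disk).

0

No disk has ≥ 180 GB free, so a new disk is opened.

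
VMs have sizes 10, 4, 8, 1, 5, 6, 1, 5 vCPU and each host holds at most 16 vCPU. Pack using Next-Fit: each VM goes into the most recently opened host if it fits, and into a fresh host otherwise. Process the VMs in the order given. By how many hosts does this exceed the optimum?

0

Next-Fit: [10,4] [8,1,5] [6,1,5] → 3 hosts.
Total size 40 vCPU; any packing needs at least ⌈40/16⌉ = 3 hosts.
So 3 is already optimal.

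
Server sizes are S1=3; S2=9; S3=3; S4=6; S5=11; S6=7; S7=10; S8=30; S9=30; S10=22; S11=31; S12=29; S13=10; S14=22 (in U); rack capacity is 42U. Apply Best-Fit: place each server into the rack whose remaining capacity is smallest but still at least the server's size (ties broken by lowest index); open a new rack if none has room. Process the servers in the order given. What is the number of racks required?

S1 (3U) → rack 1 (remaining 39U)
S2 (9U) → rack 1 (remaining 30U)
S3 (3U) → rack 1 (remaining 27U)
S4 (6U) → rack 1 (remaining 21U)
S5 (11U) → rack 1 (remaining 10U)
S6 (7U) → rack 1 (remaining 3U)
S7 (10U) → rack 2 (remaining 32U)
S8 (30U) → rack 2 (remaining 2U)
S9 (30U) → rack 3 (remaining 12U)
S10 (22U) → rack 4 (remaining 20U)
S11 (31U) → rack 5 (remaining 11U)
S12 (29U) → rack 6 (remaining 13U)
S13 (10U) → rack 5 (remaining 1U)
S14 (22U) → rack 7 (remaining 20U)
Final racks: [3,9,3,6,11,7] [10,30] [30] [22] [31,10] [29] [22].

7 racks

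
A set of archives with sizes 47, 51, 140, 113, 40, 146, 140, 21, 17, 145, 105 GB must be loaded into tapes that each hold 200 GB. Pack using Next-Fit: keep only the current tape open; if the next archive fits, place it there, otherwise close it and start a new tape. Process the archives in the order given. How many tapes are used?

47 GB → tape 1 (remaining 153 GB)
51 GB → tape 1 (remaining 102 GB)
140 GB → tape 2 (remaining 60 GB)
113 GB → tape 3 (remaining 87 GB)
40 GB → tape 3 (remaining 47 GB)
146 GB → tape 4 (remaining 54 GB)
140 GB → tape 5 (remaining 60 GB)
21 GB → tape 5 (remaining 39 GB)
17 GB → tape 5 (remaining 22 GB)
145 GB → tape 6 (remaining 55 GB)
105 GB → tape 7 (remaining 95 GB)
Final tapes: [47,51] [140] [113,40] [146] [140,21,17] [145] [105].

7 tapes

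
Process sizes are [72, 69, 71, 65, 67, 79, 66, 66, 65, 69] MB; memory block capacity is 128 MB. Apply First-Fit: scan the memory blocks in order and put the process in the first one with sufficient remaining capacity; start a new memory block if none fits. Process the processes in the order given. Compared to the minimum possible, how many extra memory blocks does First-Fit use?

0

First-Fit: [72] [69] [71] [65] [67] [79] [66] [66] [65] [69] → 10 memory blocks.
10 processes exceed 64 MB (half the capacity), and no two of those can share a memory block, so at least 10 memory blocks are needed.
So 10 is already optimal.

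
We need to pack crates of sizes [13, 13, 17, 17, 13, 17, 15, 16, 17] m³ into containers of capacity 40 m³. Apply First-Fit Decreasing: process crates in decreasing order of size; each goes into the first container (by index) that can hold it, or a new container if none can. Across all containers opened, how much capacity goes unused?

Sorted descending: 17, 17, 17, 17, 16, 15, 13, 13, 13.
Put 17 m³ in container 1; 23 m³ remain.
Put 17 m³ in container 1; 6 m³ remain.
Put 17 m³ in container 2; 23 m³ remain.
Put 17 m³ in container 2; 6 m³ remain.
Put 16 m³ in container 3; 24 m³ remain.
Put 15 m³ in container 3; 9 m³ remain.
Put 13 m³ in container 4; 27 m³ remain.
Put 13 m³ in container 4; 14 m³ remain.
Put 13 m³ in container 4; 1 m³ remain.
4 containers × 40 m³ = 160 m³; used 138 m³; unused 22 m³.

22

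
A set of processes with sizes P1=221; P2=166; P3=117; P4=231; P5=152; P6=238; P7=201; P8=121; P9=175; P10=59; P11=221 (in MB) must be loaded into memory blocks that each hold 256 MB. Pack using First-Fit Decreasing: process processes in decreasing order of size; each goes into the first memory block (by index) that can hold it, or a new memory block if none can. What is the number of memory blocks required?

9

Sorted descending: 238, 231, 221, 221, 201, 175, 166, 152, 121, 117, 59.
Put 238 MB in memory block 1; 18 MB remain.
Put 231 MB in memory block 2; 25 MB remain.
Put 221 MB in memory block 3; 35 MB remain.
Put 221 MB in memory block 4; 35 MB remain.
Put 201 MB in memory block 5; 55 MB remain.
Put 175 MB in memory block 6; 81 MB remain.
Put 166 MB in memory block 7; 90 MB remain.
Put 152 MB in memory block 8; 104 MB remain.
Put 121 MB in memory block 9; 135 MB remain.
Put 117 MB in memory block 9; 18 MB remain.
Put 59 MB in memory block 6; 22 MB remain.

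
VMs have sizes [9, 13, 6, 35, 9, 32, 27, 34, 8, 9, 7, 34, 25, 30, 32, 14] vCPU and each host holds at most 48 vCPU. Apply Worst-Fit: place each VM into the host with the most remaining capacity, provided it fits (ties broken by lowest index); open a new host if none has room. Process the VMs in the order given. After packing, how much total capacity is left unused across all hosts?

host 1: place 9 vCPU, 39 vCPU left
host 1: place 13 vCPU, 26 vCPU left
host 1: place 6 vCPU, 20 vCPU left
host 2: place 35 vCPU, 13 vCPU left
host 1: place 9 vCPU, 11 vCPU left
host 3: place 32 vCPU, 16 vCPU left
host 4: place 27 vCPU, 21 vCPU left
host 5: place 34 vCPU, 14 vCPU left
host 4: place 8 vCPU, 13 vCPU left
host 3: place 9 vCPU, 7 vCPU left
host 5: place 7 vCPU, 7 vCPU left
host 6: place 34 vCPU, 14 vCPU left
host 7: place 25 vCPU, 23 vCPU left
host 8: place 30 vCPU, 18 vCPU left
host 9: place 32 vCPU, 16 vCPU left
host 7: place 14 vCPU, 9 vCPU left
9 hosts × 48 vCPU = 432 vCPU; used 324 vCPU; unused 108 vCPU.

108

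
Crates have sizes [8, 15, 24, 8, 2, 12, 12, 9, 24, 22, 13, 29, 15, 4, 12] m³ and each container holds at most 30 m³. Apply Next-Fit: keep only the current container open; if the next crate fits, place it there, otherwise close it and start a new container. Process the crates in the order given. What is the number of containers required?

container 1: place 8 m³, 22 m³ left
container 1: place 15 m³, 7 m³ left
container 2: place 24 m³, 6 m³ left
container 3: place 8 m³, 22 m³ left
container 3: place 2 m³, 20 m³ left
container 3: place 12 m³, 8 m³ left
container 4: place 12 m³, 18 m³ left
container 4: place 9 m³, 9 m³ left
container 5: place 24 m³, 6 m³ left
container 6: place 22 m³, 8 m³ left
container 7: place 13 m³, 17 m³ left
container 8: place 29 m³, 1 m³ left
container 9: place 15 m³, 15 m³ left
container 9: place 4 m³, 11 m³ left
container 10: place 12 m³, 18 m³ left
Final containers: [8,15] [24] [8,2,12] [12,9] [24] [22] [13] [29] [15,4] [12].

10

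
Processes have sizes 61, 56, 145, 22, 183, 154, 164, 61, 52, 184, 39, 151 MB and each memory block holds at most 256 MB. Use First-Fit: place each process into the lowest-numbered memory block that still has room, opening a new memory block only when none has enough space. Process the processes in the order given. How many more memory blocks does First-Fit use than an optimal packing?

First-Fit: [61,56,22,61,52] [145,39] [183] [154] [164] [184] [151] → 7 memory blocks.
6 processes exceed 128 MB (half the capacity), and no two of those can share a memory block, so at least 6 memory blocks are needed.
An optimal packing achieves that bound: [184,61] [183,61] [164,56,22] [154,52,39] [151] [145] → 6 memory blocks.
Excess: 7 − 6 = 1.

1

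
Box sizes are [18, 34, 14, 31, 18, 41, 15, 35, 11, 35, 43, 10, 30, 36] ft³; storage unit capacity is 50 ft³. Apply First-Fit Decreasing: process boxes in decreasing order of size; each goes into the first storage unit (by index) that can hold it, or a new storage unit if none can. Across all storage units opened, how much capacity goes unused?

29

Sorted descending: 43, 41, 36, 35, 35, 34, 31, 30, 18, 18, 15, 14, 11, 10.
Put 43 ft³ in storage unit 1; 7 ft³ remain.
Put 41 ft³ in storage unit 2; 9 ft³ remain.
Put 36 ft³ in storage unit 3; 14 ft³ remain.
Put 35 ft³ in storage unit 4; 15 ft³ remain.
Put 35 ft³ in storage unit 5; 15 ft³ remain.
Put 34 ft³ in storage unit 6; 16 ft³ remain.
Put 31 ft³ in storage unit 7; 19 ft³ remain.
Put 30 ft³ in storage unit 8; 20 ft³ remain.
Put 18 ft³ in storage unit 7; 1 ft³ remain.
Put 18 ft³ in storage unit 8; 2 ft³ remain.
Put 15 ft³ in storage unit 4; 0 ft³ remain.
Put 14 ft³ in storage unit 3; 0 ft³ remain.
Put 11 ft³ in storage unit 5; 4 ft³ remain.
Put 10 ft³ in storage unit 6; 6 ft³ remain.
8 storage units × 50 ft³ = 400 ft³; used 371 ft³; unused 29 ft³.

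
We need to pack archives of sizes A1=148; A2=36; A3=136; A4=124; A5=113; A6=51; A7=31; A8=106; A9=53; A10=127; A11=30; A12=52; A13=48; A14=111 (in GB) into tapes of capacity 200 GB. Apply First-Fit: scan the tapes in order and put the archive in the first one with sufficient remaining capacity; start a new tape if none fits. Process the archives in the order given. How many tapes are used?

7

A1 (148 GB) → tape 1 (remaining 52 GB)
A2 (36 GB) → tape 1 (remaining 16 GB)
A3 (136 GB) → tape 2 (remaining 64 GB)
A4 (124 GB) → tape 3 (remaining 76 GB)
A5 (113 GB) → tape 4 (remaining 87 GB)
A6 (51 GB) → tape 2 (remaining 13 GB)
A7 (31 GB) → tape 3 (remaining 45 GB)
A8 (106 GB) → tape 5 (remaining 94 GB)
A9 (53 GB) → tape 4 (remaining 34 GB)
A10 (127 GB) → tape 6 (remaining 73 GB)
A11 (30 GB) → tape 3 (remaining 15 GB)
A12 (52 GB) → tape 5 (remaining 42 GB)
A13 (48 GB) → tape 6 (remaining 25 GB)
A14 (111 GB) → tape 7 (remaining 89 GB)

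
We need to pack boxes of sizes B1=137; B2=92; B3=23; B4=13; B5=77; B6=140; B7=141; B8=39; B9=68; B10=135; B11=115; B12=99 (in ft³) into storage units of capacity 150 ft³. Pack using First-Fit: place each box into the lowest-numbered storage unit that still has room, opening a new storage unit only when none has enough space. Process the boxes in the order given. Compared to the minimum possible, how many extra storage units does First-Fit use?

1

First-Fit: [137,13] [92,23] [77,39] [140] [141] [68] [135] [115] [99] → 9 storage units.
Total size 1079 ft³; any packing needs at least ⌈1079/150⌉ = 8 storage units.
An optimal packing achieves that bound: [141] [140] [137,13] [135] [115,23] [99,39] [92] [77,68] → 8 storage units.
Excess: 9 − 8 = 1.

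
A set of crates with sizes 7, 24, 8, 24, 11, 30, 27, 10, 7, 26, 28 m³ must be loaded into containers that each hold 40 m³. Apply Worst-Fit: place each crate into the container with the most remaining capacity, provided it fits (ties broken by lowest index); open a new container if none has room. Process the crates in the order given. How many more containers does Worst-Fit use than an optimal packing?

0

Worst-Fit: [7,24,8] [24,11] [30,7] [27,10] [26] [28] → 6 containers.
Total size 202 m³; any packing needs at least ⌈202/40⌉ = 6 containers.
So 6 is already optimal.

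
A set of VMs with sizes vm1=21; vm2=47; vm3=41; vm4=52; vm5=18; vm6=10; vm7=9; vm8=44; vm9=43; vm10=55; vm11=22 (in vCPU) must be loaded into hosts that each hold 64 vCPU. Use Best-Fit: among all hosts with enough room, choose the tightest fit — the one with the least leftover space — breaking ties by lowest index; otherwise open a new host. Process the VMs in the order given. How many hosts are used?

vm1 (21 vCPU) → host 1 (remaining 43 vCPU)
vm2 (47 vCPU) → host 2 (remaining 17 vCPU)
vm3 (41 vCPU) → host 1 (remaining 2 vCPU)
vm4 (52 vCPU) → host 3 (remaining 12 vCPU)
vm5 (18 vCPU) → host 4 (remaining 46 vCPU)
vm6 (10 vCPU) → host 3 (remaining 2 vCPU)
vm7 (9 vCPU) → host 2 (remaining 8 vCPU)
vm8 (44 vCPU) → host 4 (remaining 2 vCPU)
vm9 (43 vCPU) → host 5 (remaining 21 vCPU)
vm10 (55 vCPU) → host 6 (remaining 9 vCPU)
vm11 (22 vCPU) → host 7 (remaining 42 vCPU)
Final hosts: [21,41] [47,9] [52,10] [18,44] [43] [55] [22].

7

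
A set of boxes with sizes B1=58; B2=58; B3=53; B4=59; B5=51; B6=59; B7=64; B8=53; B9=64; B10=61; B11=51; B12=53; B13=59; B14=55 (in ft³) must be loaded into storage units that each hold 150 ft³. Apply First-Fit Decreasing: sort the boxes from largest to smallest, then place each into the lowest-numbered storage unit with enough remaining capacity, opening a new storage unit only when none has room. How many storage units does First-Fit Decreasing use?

7

Sorted descending: 64, 64, 61, 59, 59, 59, 58, 58, 55, 53, 53, 53, 51, 51.
storage unit 1: place 64 ft³, 86 ft³ left
storage unit 1: place 64 ft³, 22 ft³ left
storage unit 2: place 61 ft³, 89 ft³ left
storage unit 2: place 59 ft³, 30 ft³ left
storage unit 3: place 59 ft³, 91 ft³ left
storage unit 3: place 59 ft³, 32 ft³ left
storage unit 4: place 58 ft³, 92 ft³ left
storage unit 4: place 58 ft³, 34 ft³ left
storage unit 5: place 55 ft³, 95 ft³ left
storage unit 5: place 53 ft³, 42 ft³ left
storage unit 6: place 53 ft³, 97 ft³ left
storage unit 6: place 53 ft³, 44 ft³ left
storage unit 7: place 51 ft³, 99 ft³ left
storage unit 7: place 51 ft³, 48 ft³ left
Final storage units: [64,64] [61,59] [59,59] [58,58] [55,53] [53,53] [51,51].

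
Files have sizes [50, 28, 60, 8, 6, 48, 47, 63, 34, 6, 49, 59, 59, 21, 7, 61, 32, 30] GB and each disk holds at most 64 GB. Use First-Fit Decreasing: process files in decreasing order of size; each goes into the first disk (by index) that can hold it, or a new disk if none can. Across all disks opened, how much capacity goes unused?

Sorted descending: 63, 61, 60, 59, 59, 50, 49, 48, 47, 34, 32, 30, 28, 21, 8, 7, 6, 6.
Put 63 GB in disk 1; 1 GB remain.
Put 61 GB in disk 2; 3 GB remain.
Put 60 GB in disk 3; 4 GB remain.
Put 59 GB in disk 4; 5 GB remain.
Put 59 GB in disk 5; 5 GB remain.
Put 50 GB in disk 6; 14 GB remain.
Put 49 GB in disk 7; 15 GB remain.
Put 48 GB in disk 8; 16 GB remain.
Put 47 GB in disk 9; 17 GB remain.
Put 34 GB in disk 10; 30 GB remain.
Put 32 GB in disk 11; 32 GB remain.
Put 30 GB in disk 10; 0 GB remain.
Put 28 GB in disk 11; 4 GB remain.
Put 21 GB in disk 12; 43 GB remain.
Put 8 GB in disk 6; 6 GB remain.
Put 7 GB in disk 7; 8 GB remain.
Put 6 GB in disk 6; 0 GB remain.
Put 6 GB in disk 7; 2 GB remain.
12 disks × 64 GB = 768 GB; used 668 GB; unused 100 GB.

100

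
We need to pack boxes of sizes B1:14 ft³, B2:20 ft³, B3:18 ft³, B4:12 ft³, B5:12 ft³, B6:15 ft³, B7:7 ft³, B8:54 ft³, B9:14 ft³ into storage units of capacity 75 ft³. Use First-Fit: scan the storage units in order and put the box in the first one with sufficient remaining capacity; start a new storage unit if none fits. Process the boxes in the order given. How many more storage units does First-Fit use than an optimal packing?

First-Fit: [14,20,18,12,7] [12,15,14] [54] → 3 storage units.
Total size 166 ft³; any packing needs at least ⌈166/75⌉ = 3 storage units.
So 3 is already optimal.

0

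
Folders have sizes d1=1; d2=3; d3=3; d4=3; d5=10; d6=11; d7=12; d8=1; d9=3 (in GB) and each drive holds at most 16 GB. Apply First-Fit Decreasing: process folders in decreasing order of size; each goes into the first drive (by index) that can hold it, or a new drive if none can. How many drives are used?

Sorted descending: 12, 11, 10, 3, 3, 3, 3, 1, 1.
Put 12 GB in drive 1; 4 GB remain.
Put 11 GB in drive 2; 5 GB remain.
Put 10 GB in drive 3; 6 GB remain.
Put 3 GB in drive 1; 1 GB remain.
Put 3 GB in drive 2; 2 GB remain.
Put 3 GB in drive 3; 3 GB remain.
Put 3 GB in drive 3; 0 GB remain.
Put 1 GB in drive 1; 0 GB remain.
Put 1 GB in drive 2; 1 GB remain.

3 drives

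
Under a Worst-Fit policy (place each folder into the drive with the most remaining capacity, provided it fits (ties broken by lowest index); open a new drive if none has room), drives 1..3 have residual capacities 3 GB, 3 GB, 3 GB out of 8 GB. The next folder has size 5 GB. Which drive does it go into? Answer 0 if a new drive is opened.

0

No drive has ≥ 5 GB free, so a new drive is opened.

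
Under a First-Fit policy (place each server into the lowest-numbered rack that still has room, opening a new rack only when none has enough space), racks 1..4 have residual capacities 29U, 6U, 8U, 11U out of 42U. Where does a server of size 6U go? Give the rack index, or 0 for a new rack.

Racks with room: rack 1 (29U), rack 2 (6U), rack 3 (8U), rack 4 (11U).
The first with room is rack 1.

1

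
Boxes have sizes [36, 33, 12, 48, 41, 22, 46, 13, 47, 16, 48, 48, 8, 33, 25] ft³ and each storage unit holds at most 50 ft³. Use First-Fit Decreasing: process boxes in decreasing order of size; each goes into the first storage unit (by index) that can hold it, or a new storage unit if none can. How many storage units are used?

Sorted descending: 48, 48, 48, 47, 46, 41, 36, 33, 33, 25, 22, 16, 13, 12, 8.
storage unit 1: place 48 ft³, 2 ft³ left
storage unit 2: place 48 ft³, 2 ft³ left
storage unit 3: place 48 ft³, 2 ft³ left
storage unit 4: place 47 ft³, 3 ft³ left
storage unit 5: place 46 ft³, 4 ft³ left
storage unit 6: place 41 ft³, 9 ft³ left
storage unit 7: place 36 ft³, 14 ft³ left
storage unit 8: place 33 ft³, 17 ft³ left
storage unit 9: place 33 ft³, 17 ft³ left
storage unit 10: place 25 ft³, 25 ft³ left
storage unit 10: place 22 ft³, 3 ft³ left
storage unit 8: place 16 ft³, 1 ft³ left
storage unit 7: place 13 ft³, 1 ft³ left
storage unit 9: place 12 ft³, 5 ft³ left
storage unit 6: place 8 ft³, 1 ft³ left
Final storage units: [48] [48] [48] [47] [46] [41,8] [36,13] [33,16] [33,12] [25,22].

10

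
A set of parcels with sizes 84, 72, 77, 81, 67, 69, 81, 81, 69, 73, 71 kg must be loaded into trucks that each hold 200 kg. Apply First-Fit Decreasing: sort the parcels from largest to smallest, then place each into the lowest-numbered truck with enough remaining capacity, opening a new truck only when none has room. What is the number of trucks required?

6

Sorted descending: 84, 81, 81, 81, 77, 73, 72, 71, 69, 69, 67.
Put 84 kg in truck 1; 116 kg remain.
Put 81 kg in truck 1; 35 kg remain.
Put 81 kg in truck 2; 119 kg remain.
Put 81 kg in truck 2; 38 kg remain.
Put 77 kg in truck 3; 123 kg remain.
Put 73 kg in truck 3; 50 kg remain.
Put 72 kg in truck 4; 128 kg remain.
Put 71 kg in truck 4; 57 kg remain.
Put 69 kg in truck 5; 131 kg remain.
Put 69 kg in truck 5; 62 kg remain.
Put 67 kg in truck 6; 133 kg remain.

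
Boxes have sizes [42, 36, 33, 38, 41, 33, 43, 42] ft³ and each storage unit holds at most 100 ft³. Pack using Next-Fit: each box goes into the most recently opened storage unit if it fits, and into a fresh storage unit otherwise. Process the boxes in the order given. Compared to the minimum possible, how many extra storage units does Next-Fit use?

0

Next-Fit: [42,36] [33,38] [41,33] [43,42] → 4 storage units.
Total size 308 ft³; any packing needs at least ⌈308/100⌉ = 4 storage units.
So 4 is already optimal.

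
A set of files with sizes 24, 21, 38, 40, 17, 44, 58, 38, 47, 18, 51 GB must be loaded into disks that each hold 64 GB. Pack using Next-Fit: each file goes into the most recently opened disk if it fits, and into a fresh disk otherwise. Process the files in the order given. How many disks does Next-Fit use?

24 GB → disk 1 (remaining 40 GB)
21 GB → disk 1 (remaining 19 GB)
38 GB → disk 2 (remaining 26 GB)
40 GB → disk 3 (remaining 24 GB)
17 GB → disk 3 (remaining 7 GB)
44 GB → disk 4 (remaining 20 GB)
58 GB → disk 5 (remaining 6 GB)
38 GB → disk 6 (remaining 26 GB)
47 GB → disk 7 (remaining 17 GB)
18 GB → disk 8 (remaining 46 GB)
51 GB → disk 9 (remaining 13 GB)
Final disks: [24,21] [38] [40,17] [44] [58] [38] [47] [18] [51].

9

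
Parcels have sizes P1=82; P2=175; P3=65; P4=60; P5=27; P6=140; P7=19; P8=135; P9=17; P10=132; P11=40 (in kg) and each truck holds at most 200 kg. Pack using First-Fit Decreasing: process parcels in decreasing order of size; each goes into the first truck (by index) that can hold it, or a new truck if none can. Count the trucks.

Sorted descending: 175, 140, 135, 132, 82, 65, 60, 40, 27, 19, 17.
Put 175 kg in truck 1; 25 kg remain.
Put 140 kg in truck 2; 60 kg remain.
Put 135 kg in truck 3; 65 kg remain.
Put 132 kg in truck 4; 68 kg remain.
Put 82 kg in truck 5; 118 kg remain.
Put 65 kg in truck 3; 0 kg remain.
Put 60 kg in truck 2; 0 kg remain.
Put 40 kg in truck 4; 28 kg remain.
Put 27 kg in truck 4; 1 kg remain.
Put 19 kg in truck 1; 6 kg remain.
Put 17 kg in truck 5; 101 kg remain.

5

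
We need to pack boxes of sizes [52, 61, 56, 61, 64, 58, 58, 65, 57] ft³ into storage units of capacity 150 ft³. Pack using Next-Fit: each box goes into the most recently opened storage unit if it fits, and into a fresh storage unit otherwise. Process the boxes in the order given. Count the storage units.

storage unit 1: place 52 ft³, 98 ft³ left
storage unit 1: place 61 ft³, 37 ft³ left
storage unit 2: place 56 ft³, 94 ft³ left
storage unit 2: place 61 ft³, 33 ft³ left
storage unit 3: place 64 ft³, 86 ft³ left
storage unit 3: place 58 ft³, 28 ft³ left
storage unit 4: place 58 ft³, 92 ft³ left
storage unit 4: place 65 ft³, 27 ft³ left
storage unit 5: place 57 ft³, 93 ft³ left
Final storage units: [52,61] [56,61] [64,58] [58,65] [57].

5 storage units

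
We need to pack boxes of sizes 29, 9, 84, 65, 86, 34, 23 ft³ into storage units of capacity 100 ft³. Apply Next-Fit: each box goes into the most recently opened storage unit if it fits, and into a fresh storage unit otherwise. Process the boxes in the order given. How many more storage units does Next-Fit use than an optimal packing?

Next-Fit: [29,9] [84] [65] [86] [34,23] → 5 storage units.
Total size 330 ft³; any packing needs at least ⌈330/100⌉ = 4 storage units.
An optimal packing achieves that bound: [86,9] [84] [65,34] [29,23] → 4 storage units.
Excess: 5 − 4 = 1.

1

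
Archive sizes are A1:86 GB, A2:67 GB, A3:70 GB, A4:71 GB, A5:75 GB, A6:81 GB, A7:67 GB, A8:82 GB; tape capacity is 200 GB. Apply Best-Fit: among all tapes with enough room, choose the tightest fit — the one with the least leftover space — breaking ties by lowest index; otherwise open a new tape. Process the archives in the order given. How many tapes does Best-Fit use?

4 tapes

A1 (86 GB) → tape 1 (remaining 114 GB)
A2 (67 GB) → tape 1 (remaining 47 GB)
A3 (70 GB) → tape 2 (remaining 130 GB)
A4 (71 GB) → tape 2 (remaining 59 GB)
A5 (75 GB) → tape 3 (remaining 125 GB)
A6 (81 GB) → tape 3 (remaining 44 GB)
A7 (67 GB) → tape 4 (remaining 133 GB)
A8 (82 GB) → tape 4 (remaining 51 GB)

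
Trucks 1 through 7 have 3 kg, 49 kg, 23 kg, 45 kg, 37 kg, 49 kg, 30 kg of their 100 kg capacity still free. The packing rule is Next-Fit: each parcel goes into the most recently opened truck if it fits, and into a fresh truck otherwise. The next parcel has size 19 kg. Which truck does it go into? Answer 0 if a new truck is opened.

7

Next-Fit only looks at truck 7, which has 30 kg free.
19 kg fits there.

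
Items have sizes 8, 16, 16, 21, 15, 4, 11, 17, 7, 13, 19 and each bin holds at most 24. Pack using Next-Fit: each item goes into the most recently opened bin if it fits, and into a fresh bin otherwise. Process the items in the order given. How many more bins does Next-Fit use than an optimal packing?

Next-Fit: [8,16] [16] [21] [15,4] [11] [17,7] [13] [19] → 8 bins.
Total size 147; any packing needs at least ⌈147/24⌉ = 7 bins.
An optimal packing achieves that bound: [21] [19,4] [17,7] [16,8] [16] [15] [13,11] → 7 bins.
Excess: 8 − 7 = 1.

1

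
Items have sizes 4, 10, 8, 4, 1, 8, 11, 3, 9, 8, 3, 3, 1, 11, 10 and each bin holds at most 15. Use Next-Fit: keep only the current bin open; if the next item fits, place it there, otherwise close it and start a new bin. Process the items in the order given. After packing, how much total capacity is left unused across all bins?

26

Put 4 in bin 1; 11 remain.
Put 10 in bin 1; 1 remain.
Put 8 in bin 2; 7 remain.
Put 4 in bin 2; 3 remain.
Put 1 in bin 2; 2 remain.
Put 8 in bin 3; 7 remain.
Put 11 in bin 4; 4 remain.
Put 3 in bin 4; 1 remain.
Put 9 in bin 5; 6 remain.
Put 8 in bin 6; 7 remain.
Put 3 in bin 6; 4 remain.
Put 3 in bin 6; 1 remain.
Put 1 in bin 6; 0 remain.
Put 11 in bin 7; 4 remain.
Put 10 in bin 8; 5 remain.
8 bins × 15 = 120; used 94; unused 26.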